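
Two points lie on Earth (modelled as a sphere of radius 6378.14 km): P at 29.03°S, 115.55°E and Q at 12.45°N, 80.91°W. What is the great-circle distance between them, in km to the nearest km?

17525 km

Let φ₁ = -0.5067 rad, φ₂ = 0.2173 rad, and Δλ = 2.8543 rad.
cos c = sin φ₁ sin φ₂ + cos φ₁ cos φ₂ cos Δλ = (-0.4853)(0.2156) + (0.8744)(0.9765)(-0.9590) = -0.92343,
so c = arccos(-0.92343) = 2.74772 rad.
Distance = R·c = 6378.14 × 2.7477 ≈ 17525 km.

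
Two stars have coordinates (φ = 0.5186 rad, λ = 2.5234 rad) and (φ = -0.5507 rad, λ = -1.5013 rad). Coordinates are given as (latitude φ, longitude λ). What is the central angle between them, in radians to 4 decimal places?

2.3879 rad

In radians: φ₁ = 0.5186, φ₂ = -0.5507, Δλ = 129.402° = 2.2585 rad.
cos c = sin φ₁ sin φ₂ + cos φ₁ cos φ₂ cos Δλ = (0.4957)(-0.5233) + (0.8685)(0.8522)(-0.6348) = -0.72916,
so c = arccos(-0.72916) = 2.38789 rad.
So the angular separation is 2.3879 rad.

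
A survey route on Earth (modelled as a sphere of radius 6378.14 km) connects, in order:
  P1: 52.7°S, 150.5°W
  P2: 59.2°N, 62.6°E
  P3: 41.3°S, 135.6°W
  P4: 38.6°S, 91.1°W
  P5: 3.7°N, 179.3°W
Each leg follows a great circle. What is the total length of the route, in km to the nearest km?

49443 km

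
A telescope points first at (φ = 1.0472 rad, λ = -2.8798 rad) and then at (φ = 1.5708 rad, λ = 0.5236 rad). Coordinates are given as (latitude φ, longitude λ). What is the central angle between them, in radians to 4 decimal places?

0.5236 rad

With latitudes φ₁ = 60.000°, φ₂ = 90.000° and longitude difference Δλ = -165.000°:
cos c = sin φ₁ sin φ₂ + cos φ₁ cos φ₂ cos Δλ = (0.8660)(1.0000) + (0.5000)(-0.0000)(-0.9659) = 0.86603,
so c = arccos(0.86603) = 0.52359 rad.
So the angular separation is 0.5236 rad.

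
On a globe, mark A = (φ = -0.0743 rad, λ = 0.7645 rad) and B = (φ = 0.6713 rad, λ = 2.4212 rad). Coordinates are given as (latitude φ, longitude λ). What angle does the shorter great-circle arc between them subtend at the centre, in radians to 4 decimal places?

1.6842 rad

Let φ₁ = -0.0743 rad, φ₂ = 0.6713 rad, and Δλ = 1.6567 rad.
cos c = sin φ₁ sin φ₂ + cos φ₁ cos φ₂ cos Δλ = (-0.0742)(0.6220) + (0.9972)(0.7830)(-0.0858) = -0.11317,
so c = arccos(-0.11317) = 1.68421 rad.
So the angular separation is 1.6842 rad.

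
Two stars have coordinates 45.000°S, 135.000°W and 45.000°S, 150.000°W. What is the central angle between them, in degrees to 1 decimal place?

In radians: φ₁ = -0.7854, φ₂ = -0.7854, Δλ = -15.000° = -0.2618 rad.
Haversine: a = sin²(Δφ/2) + cos φ₁ cos φ₂ sin²(Δλ/2) = 0.0000 + (0.7071)(0.7071)(0.0170) = 0.00852.
Central angle c = 2·arcsin(√a) = 0.18485 rad.
So the angular separation is 10.6°.

10.6°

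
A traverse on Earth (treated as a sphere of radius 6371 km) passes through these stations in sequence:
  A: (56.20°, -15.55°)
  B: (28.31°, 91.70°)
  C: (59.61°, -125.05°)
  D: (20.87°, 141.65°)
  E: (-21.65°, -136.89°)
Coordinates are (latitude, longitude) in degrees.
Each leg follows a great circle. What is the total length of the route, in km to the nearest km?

36302 km

Leg A→B: central angle 1.3193 rad, distance 8405.3 km.
Leg B→C: central angle 1.5186 rad, distance 9674.7 km.
Leg C→D: central angle 1.2869 rad, distance 8198.9 km.
Leg D→E: central angle 1.5733 rad, distance 10023.2 km.
Total: 8405.3 + 9674.7 + 8198.9 + 10023.2 ≈ 36302 km.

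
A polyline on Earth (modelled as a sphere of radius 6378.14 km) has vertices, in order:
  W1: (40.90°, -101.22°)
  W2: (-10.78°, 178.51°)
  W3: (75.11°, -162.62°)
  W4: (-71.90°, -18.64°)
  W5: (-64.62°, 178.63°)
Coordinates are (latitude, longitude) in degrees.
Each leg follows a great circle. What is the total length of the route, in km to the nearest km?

43297 km

Leg W1→W2: central angle 1.5678 rad, distance 9999.5 km.
Leg W2→W3: central angle 1.5127 rad, distance 9648.0 km.
Leg W3→W4: central angle 2.9579 rad, distance 18865.6 km.
Leg W4→W5: central angle 0.7501 rad, distance 4784.3 km.
Total: 9999.5 + 9648.0 + 18865.6 + 4784.3 ≈ 43297 km.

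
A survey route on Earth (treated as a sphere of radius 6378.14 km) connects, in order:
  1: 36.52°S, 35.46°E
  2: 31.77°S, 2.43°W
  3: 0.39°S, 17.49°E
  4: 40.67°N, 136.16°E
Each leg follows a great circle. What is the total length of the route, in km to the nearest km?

20006 km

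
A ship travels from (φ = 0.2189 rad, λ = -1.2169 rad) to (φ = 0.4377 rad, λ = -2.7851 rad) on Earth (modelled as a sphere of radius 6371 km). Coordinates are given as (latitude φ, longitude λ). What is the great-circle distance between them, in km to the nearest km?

In radians: φ₁ = 0.2189, φ₂ = 0.4377, Δλ = -89.851° = -1.5682 rad.
cos c = sin φ₁ sin φ₂ + cos φ₁ cos φ₂ cos Δλ = (0.2172)(0.4239) + (0.9761)(0.9057)(0.0026) = 0.09434,
so c = arccos(0.09434) = 1.47632 rad.
Distance = R·c = 6371 × 1.4763 ≈ 9406 km.

9406 km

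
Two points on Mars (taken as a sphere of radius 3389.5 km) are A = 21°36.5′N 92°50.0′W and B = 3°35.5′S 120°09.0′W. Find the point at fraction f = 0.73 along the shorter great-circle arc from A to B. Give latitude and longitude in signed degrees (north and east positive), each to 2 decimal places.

Central angle δ = 0.6412 rad. Interpolating on the sphere with fraction f = 0.73:
P = [sin((1−f)δ)·A + sin(fδ)·B] / sin δ = 0.2880·A + 0.7543·B in Cartesian coordinates,
giving P = (-0.3913, -0.9184, 0.0588), i.e. latitude 3.37°, longitude -113.08°.

3.37°, -113.08°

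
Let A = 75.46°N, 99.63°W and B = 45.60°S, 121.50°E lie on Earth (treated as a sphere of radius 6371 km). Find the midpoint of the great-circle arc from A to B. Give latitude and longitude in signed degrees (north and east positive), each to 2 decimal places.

25.29°, 139.42°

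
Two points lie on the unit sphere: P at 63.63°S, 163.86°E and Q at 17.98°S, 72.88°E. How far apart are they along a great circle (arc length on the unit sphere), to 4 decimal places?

With latitudes φ₁ = -63.630°, φ₂ = -17.980° and longitude difference Δλ = -90.980°:
Haversine: a = sin²(Δφ/2) + cos φ₁ cos φ₂ sin²(Δλ/2) = 0.1505 + (0.4442)(0.9512)(0.5086) = 0.36533.
Central angle c = 2·arcsin(√a) = 1.29809 rad.
On the unit sphere the arc length equals the central angle: 1.2981.

1.2981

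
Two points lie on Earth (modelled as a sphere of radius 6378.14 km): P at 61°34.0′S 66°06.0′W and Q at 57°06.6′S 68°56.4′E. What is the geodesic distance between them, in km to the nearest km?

With latitudes φ₁ = -61.567°, φ₂ = -57.110° and longitude difference Δλ = 135.040°:
cos c = sin φ₁ sin φ₂ + cos φ₁ cos φ₂ cos Δλ = (-0.8794)(-0.8397) + (0.4761)(0.5430)(-0.7076) = 0.55547,
so c = arccos(0.55547) = 0.98187 rad.
Distance = R·c = 6378.14 × 0.9819 ≈ 6263 km.

6263 km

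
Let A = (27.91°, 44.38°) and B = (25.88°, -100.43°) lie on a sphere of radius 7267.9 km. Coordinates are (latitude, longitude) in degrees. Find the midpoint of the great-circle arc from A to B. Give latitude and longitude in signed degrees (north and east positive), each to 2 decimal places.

Central angle δ = 2.0325 rad. Interpolating on the sphere with fraction f = 0.5:
P = [sin((1−f)δ)·A + sin(fδ)·B] / sin δ = 0.9495·A + 0.9495·B in Cartesian coordinates,
giving P = (0.4451, -0.2533, 0.8589), i.e. latitude 59.20°, longitude -29.65°.

59.20°, -29.65°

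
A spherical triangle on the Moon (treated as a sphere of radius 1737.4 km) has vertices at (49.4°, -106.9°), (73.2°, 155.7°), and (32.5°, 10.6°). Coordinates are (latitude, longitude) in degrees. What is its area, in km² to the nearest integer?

1812214 km²

Side lengths (central angles): a = 1.2509, b = 1.4157, c = 0.7917 rad; semiperimeter s = 1.7291.
By l'Huilier's theorem, tan(E/4) = √[tan(s/2) tan((s−a)/2) tan((s−b)/2) tan((s−c)/2)], giving spherical excess E = 0.6004 rad.
Area = E·R² = 0.6004 × (1737.4)² ≈ 1812214 km².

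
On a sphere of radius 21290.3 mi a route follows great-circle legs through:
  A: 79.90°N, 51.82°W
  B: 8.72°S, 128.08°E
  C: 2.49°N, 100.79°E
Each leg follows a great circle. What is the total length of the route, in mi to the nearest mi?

Leg A→B: central angle 1.8993 rad, distance 40436.0 mi.
Leg B→C: central angle 0.5135 rad, distance 10933.5 mi.
Total: 40436.0 + 10933.5 ≈ 51369 mi.

51369 mi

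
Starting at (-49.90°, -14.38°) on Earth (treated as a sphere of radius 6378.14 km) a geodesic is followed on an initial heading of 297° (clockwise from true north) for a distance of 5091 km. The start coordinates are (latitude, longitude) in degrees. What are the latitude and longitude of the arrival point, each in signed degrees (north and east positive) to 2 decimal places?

Angular distance δ = d/R = 5091/6378.14 = 0.79820 rad; initial bearing θ = 5.1836 rad.
sin φ₂ = sin φ₁ cos δ + cos φ₁ sin δ cos θ = (-0.7649)(0.6980) + (0.6441)(0.7161)(0.4540) = -0.3245, so φ₂ = -18.94°.
Δλ = atan2(sin θ sin δ cos φ₁, cos δ − sin φ₁ sin φ₂) = atan2(-0.4110, 0.4498) = -42.419°.
λ₂ = -14.380° − 42.419° = -56.80°.

-18.94°, -56.80°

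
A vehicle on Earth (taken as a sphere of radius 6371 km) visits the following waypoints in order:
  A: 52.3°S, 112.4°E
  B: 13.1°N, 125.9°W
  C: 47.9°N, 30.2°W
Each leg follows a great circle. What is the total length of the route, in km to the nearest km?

Leg A→B: central angle 2.0855 rad, distance 13287.0 km.
Leg B→C: central angle 1.4673 rad, distance 9348.1 km.
Total: 13287.0 + 9348.1 ≈ 22635 km.

22635 km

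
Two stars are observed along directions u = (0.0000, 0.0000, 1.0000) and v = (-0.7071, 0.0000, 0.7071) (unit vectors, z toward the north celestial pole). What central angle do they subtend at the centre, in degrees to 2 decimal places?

u·v = 0.7071; |u| = 1.0000, |v| = 1.0000.
cos θ = (u·v)/(|u||v|) = 0.7071, so θ = 45.00°.

45.00°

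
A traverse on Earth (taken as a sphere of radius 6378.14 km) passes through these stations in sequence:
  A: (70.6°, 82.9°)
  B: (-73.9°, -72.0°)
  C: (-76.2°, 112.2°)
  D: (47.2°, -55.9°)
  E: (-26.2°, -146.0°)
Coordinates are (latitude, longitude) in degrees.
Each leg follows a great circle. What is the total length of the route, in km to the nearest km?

51339 km

Leg A→B: central angle 2.9975 rad, distance 19118.8 km.
Leg B→C: central angle 0.5215 rad, distance 3326.2 km.
Leg C→D: central angle 2.6283 rad, distance 16763.7 km.
Leg D→E: central angle 1.9018 rad, distance 12130.1 km.
Total: 19118.8 + 3326.2 + 16763.7 + 12130.1 ≈ 51339 km.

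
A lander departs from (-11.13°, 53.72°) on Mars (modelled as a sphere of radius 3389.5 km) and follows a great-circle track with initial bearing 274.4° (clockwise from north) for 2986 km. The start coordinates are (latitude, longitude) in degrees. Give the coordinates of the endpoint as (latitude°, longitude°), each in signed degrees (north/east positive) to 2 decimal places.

-3.71°, 3.30°

Angular distance δ = d/R = 2986/3389.5 = 0.88096 rad; initial bearing θ = 4.7892 rad.
sin φ₂ = sin φ₁ cos δ + cos φ₁ sin δ cos θ = (-0.1930)(0.6364) + (0.9812)(0.7713)(0.0767) = -0.0648, so φ₂ = -3.71°.
Δλ = atan2(sin θ sin δ cos φ₁, cos δ − sin φ₁ sin φ₂) = atan2(-0.7546, 0.6239) = -50.416°.
λ₂ = 53.720° − 50.416° = 3.30°.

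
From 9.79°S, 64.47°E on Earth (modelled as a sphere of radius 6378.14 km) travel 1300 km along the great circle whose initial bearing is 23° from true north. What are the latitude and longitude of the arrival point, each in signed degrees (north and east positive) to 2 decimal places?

Angular distance δ = d/R = 1300/6378.14 = 0.20382 rad; initial bearing θ = 0.4014 rad.
sin φ₂ = sin φ₁ cos δ + cos φ₁ sin δ cos θ = (-0.1700)(0.9793) + (0.9854)(0.2024)(0.9205) = 0.0171, so φ₂ = 0.98°.
Δλ = atan2(sin θ sin δ cos φ₁, cos δ − sin φ₁ sin φ₂) = atan2(0.0779, 0.9822) = 4.537°.
λ₂ = 64.470° + 4.537° = 69.01°.

0.98°, 69.01°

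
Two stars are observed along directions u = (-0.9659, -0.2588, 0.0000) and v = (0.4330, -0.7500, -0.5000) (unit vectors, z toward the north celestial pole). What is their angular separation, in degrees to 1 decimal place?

u·v = -0.2241; |u| = 1.0000, |v| = 1.0000.
cos θ = (u·v)/(|u||v|) = -0.2241, so θ = 103.0°.

103.0°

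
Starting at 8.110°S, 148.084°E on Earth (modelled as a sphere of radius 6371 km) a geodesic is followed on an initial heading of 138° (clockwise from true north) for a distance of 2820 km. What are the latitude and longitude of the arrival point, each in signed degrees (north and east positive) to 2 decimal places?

-26.27°, 166.72°

Angular distance δ = d/R = 2820/6371 = 0.44263 rad; initial bearing θ = 2.4086 rad.
sin φ₂ = sin φ₁ cos δ + cos φ₁ sin δ cos θ = (-0.1411)(0.9036) + (0.9900)(0.4283)(-0.7431) = -0.4426, so φ₂ = -26.27°.
Δλ = atan2(sin θ sin δ cos φ₁, cos δ − sin φ₁ sin φ₂) = atan2(0.2837, 0.8412) = 18.639°.
λ₂ = 148.084° + 18.639° = 166.72°.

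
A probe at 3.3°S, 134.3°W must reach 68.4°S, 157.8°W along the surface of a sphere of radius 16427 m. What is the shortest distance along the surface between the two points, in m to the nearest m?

19212 m

With latitudes φ₁ = -3.300°, φ₂ = -68.400° and longitude difference Δλ = -23.500°:
cos c = sin φ₁ sin φ₂ + cos φ₁ cos φ₂ cos Δλ = (-0.0576)(-0.9298) + (0.9983)(0.3681)(0.9171) = 0.39055,
so c = arccos(0.39055) = 1.16956 rad.
Distance = R·c = 16427 × 1.1696 ≈ 19212 m.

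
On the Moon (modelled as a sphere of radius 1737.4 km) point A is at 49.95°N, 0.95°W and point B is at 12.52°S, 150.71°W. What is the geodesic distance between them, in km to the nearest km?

4097 km

Let φ₁ = 0.8718 rad, φ₂ = -0.2185 rad, and Δλ = -2.6138 rad.
cos c = sin φ₁ sin φ₂ + cos φ₁ cos φ₂ cos Δλ = (0.7655)(-0.2168) + (0.6435)(0.9762)(-0.8639) = -0.70862,
so c = arccos(-0.70862) = 2.35834 rad.
Distance = R·c = 1737.4 × 2.3583 ≈ 4097 km.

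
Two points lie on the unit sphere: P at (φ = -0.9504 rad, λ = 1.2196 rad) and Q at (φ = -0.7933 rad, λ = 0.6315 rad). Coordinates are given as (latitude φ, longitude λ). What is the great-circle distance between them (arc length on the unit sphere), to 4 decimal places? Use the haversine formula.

Let φ₁ = -0.9504 rad, φ₂ = -0.7933 rad, and Δλ = -0.5881 rad.
Haversine: a = sin²(Δφ/2) + cos φ₁ cos φ₂ sin²(Δλ/2) = 0.0062 + (0.5814)(0.7015)(0.0840) = 0.04042.
Central angle c = 2·arcsin(√a) = 0.40483 rad.
On the unit sphere the arc length equals the central angle: 0.4048.

0.4048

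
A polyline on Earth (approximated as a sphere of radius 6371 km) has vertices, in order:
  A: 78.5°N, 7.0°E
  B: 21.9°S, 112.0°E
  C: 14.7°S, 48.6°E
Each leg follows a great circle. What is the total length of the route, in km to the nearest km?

19420 km

Leg A→B: central angle 1.9970 rad, distance 12722.6 km.
Leg B→C: central angle 1.0512 rad, distance 6697.4 km.
Total: 12722.6 + 6697.4 ≈ 19420 km.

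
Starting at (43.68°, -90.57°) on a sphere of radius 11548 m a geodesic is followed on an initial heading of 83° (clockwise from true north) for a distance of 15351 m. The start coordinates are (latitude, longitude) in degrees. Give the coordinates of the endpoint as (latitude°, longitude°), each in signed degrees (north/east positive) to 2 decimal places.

Angular distance δ = d/R = 15351/11548 = 1.32932 rad; initial bearing θ = 1.4486 rad.
sin φ₂ = sin φ₁ cos δ + cos φ₁ sin δ cos θ = (0.6906)(0.2391) + (0.7232)(0.9710)(0.1219) = 0.2507, so φ₂ = 14.52°.
Δλ = atan2(sin θ sin δ cos φ₁, cos δ − sin φ₁ sin φ₂) = atan2(0.6970, 0.0660) = 84.593°.
λ₂ = -90.570° + 84.593° = -5.98°.

14.52°, -5.98°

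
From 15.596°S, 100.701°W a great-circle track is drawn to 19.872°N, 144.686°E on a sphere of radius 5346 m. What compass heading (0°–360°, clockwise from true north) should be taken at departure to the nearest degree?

285°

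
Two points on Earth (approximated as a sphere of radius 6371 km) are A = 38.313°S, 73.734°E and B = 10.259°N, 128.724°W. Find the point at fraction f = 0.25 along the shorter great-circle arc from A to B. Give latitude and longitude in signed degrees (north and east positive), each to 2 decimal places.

-57.93°, 121.53°

The central angle between A and B is δ = 2.5391 rad.
With f = 0.25, the slerp weights are sin((1−f)δ)/sin δ = 1.6674 and sin(fδ)/sin δ = 1.0465.
Weighted sum of the unit vectors: (1.6674)·(0.2198,0.7532,-0.6200) + (1.0465)·(-0.6156,-0.7677,0.1781) = (-0.2777, 0.4526, -0.8474).
Converting back: φ = atan2(z, √(x²+y²)) = -57.93°, λ = atan2(y, x) = 121.53°.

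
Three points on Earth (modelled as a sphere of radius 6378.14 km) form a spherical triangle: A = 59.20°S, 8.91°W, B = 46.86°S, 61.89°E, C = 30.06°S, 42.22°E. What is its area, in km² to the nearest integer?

Side lengths (central angles): a = 0.3955, b = 0.7836, c = 0.7349 rad; semiperimeter s = 0.9570.
By l'Huilier's theorem, tan(E/4) = √[tan(s/2) tan((s−a)/2) tan((s−b)/2) tan((s−c)/2)], giving spherical excess E = 0.1522 rad.
Area = E·R² = 0.1522 × (6378.14)² ≈ 6193271 km².

6193271 km²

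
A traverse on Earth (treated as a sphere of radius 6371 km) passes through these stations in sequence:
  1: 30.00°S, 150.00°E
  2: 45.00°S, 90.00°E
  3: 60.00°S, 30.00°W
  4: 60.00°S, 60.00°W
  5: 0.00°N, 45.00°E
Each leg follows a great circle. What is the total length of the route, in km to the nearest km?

25041 km

Leg 1→2: central angle 0.8503 rad, distance 5417.4 km.
Leg 2→3: central angle 1.1201 rad, distance 7136.1 km.
Leg 3→4: central angle 0.2595 rad, distance 1653.6 km.
Leg 4→5: central angle 1.7006 rad, distance 10834.3 km.
Total: 5417.4 + 7136.1 + 1653.6 + 10834.3 ≈ 25041 km.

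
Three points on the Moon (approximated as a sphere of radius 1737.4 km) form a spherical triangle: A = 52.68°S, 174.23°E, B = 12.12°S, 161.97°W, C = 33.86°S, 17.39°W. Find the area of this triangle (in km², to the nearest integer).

Side lengths (central angles): a = 2.1468, b = 1.6209, c = 0.7823 rad; semiperimeter s = 2.2749.
By l'Huilier's theorem, tan(E/4) = √[tan(s/2) tan((s−a)/2) tan((s−b)/2) tan((s−c)/2)], giving spherical excess E = 0.8226 rad.
Area = E·R² = 0.8226 × (1737.4)² ≈ 2483121 km².

2483121 km²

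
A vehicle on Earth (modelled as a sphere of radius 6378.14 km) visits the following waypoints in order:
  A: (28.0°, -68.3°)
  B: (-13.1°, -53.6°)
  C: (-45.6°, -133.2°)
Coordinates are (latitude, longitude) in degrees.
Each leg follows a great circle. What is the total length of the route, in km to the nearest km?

Leg A→B: central angle 0.7592 rad, distance 4842.0 km.
Leg B→C: central angle 1.2818 rad, distance 8175.8 km.
Total: 4842.0 + 8175.8 ≈ 13018 km.

13018 km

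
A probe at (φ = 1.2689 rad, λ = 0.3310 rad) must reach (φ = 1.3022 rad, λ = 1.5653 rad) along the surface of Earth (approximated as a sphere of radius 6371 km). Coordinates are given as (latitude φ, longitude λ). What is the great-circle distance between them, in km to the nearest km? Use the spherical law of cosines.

With latitudes φ₁ = 72.703°, φ₂ = 74.611° and longitude difference Δλ = 70.720°:
cos c = sin φ₁ sin φ₂ + cos φ₁ cos φ₂ cos Δλ = (0.9548)(0.9641) + (0.2973)(0.2654)(0.3302) = 0.94659,
so c = arccos(0.94659) = 0.32830 rad.
Distance = R·c = 6371 × 0.3283 ≈ 2092 km.

2092 km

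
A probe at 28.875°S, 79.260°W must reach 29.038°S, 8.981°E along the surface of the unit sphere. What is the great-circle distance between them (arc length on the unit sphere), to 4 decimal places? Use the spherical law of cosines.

1.3100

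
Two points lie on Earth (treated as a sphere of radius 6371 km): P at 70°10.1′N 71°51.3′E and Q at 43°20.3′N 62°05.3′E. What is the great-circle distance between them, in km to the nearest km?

With latitudes φ₁ = 70.168°, φ₂ = 43.338° and longitude difference Δλ = -9.767°:
cos c = sin φ₁ sin φ₂ + cos φ₁ cos φ₂ cos Δλ = (0.9407)(0.6863) + (0.3393)(0.7273)(0.9855) = 0.88877,
so c = arccos(0.88877) = 0.47613 rad.
Distance = R·c = 6371 × 0.4761 ≈ 3033 km.

3033 km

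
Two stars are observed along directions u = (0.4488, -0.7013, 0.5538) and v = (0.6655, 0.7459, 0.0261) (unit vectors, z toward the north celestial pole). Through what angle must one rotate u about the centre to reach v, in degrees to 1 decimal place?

102.1°

u·v = -0.2100; |u| = 1.0000, |v| = 1.0000.
cos θ = (u·v)/(|u||v|) = -0.2100, so θ = 102.1°.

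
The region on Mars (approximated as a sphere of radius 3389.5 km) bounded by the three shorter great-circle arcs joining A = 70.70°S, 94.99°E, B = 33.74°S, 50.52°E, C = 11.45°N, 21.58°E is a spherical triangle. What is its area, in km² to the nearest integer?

1662951 km²

Side lengths (central angles): a = 0.9236, b = 1.6658, c = 0.7665 rad; semiperimeter s = 1.6779.
By l'Huilier's theorem, tan(E/4) = √[tan(s/2) tan((s−a)/2) tan((s−b)/2) tan((s−c)/2)], giving spherical excess E = 0.1447 rad.
Area = E·R² = 0.1447 × (3389.5)² ≈ 1662951 km².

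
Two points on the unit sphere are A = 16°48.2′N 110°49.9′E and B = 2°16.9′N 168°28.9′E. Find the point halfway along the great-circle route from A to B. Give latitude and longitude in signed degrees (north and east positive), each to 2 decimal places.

The central angle between A and B is δ = 1.0200 rad.
With f = 0.5, the slerp weights are sin((1−f)δ)/sin δ = 0.5729 and sin(fδ)/sin δ = 0.5729.
Weighted sum of the unit vectors: (0.5729)·(-0.3404,0.8947,0.2891) + (0.5729)·(-0.9791,0.1995,0.0398) = (-0.7560, 0.6269, 0.1884).
Converting back: φ = atan2(z, √(x²+y²)) = 10.86°, λ = atan2(y, x) = 140.33°.

10.86°, 140.33°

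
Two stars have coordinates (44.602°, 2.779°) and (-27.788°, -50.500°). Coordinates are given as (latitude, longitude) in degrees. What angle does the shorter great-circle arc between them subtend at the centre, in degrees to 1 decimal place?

87.2°

With latitudes φ₁ = 44.602°, φ₂ = -27.788° and longitude difference Δλ = -53.279°:
cos c = sin φ₁ sin φ₂ + cos φ₁ cos φ₂ cos Δλ = (0.7022)(-0.4662) + (0.7120)(0.8847)(0.5979) = 0.04927,
so c = arccos(0.04927) = 1.52151 rad.
So the angular separation is 87.2°.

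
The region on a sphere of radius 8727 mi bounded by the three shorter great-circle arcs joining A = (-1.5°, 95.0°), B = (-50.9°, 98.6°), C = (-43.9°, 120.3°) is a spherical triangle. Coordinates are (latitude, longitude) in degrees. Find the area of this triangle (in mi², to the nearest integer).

Side lengths (central angles): a = 0.2826, b = 0.8374, c = 0.8638 rad; semiperimeter s = 0.9919.
By l'Huilier's theorem, tan(E/4) = √[tan(s/2) tan((s−a)/2) tan((s−b)/2) tan((s−c)/2)], giving spherical excess E = 0.1261 rad.
Area = E·R² = 0.1261 × (8727)² ≈ 9604315 mi².

9604315 mi²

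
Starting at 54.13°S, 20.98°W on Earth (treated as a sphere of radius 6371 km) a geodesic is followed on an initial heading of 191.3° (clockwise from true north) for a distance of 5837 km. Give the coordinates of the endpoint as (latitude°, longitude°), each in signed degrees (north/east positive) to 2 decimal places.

Angular distance δ = d/R = 5837/6371 = 0.91618 rad; initial bearing θ = 3.3388 rad.
sin φ₂ = sin φ₁ cos δ + cos φ₁ sin δ cos θ = (-0.8103)(0.6089) + (0.5859)(0.7933)(-0.9806) = -0.9492, so φ₂ = -71.66°.
Δλ = atan2(sin θ sin δ cos φ₁, cos δ − sin φ₁ sin φ₂) = atan2(-0.0911, -0.1603) = -150.399°.
λ₂ = -20.980° − 150.399° = -171.38°.

-71.66°, -171.38°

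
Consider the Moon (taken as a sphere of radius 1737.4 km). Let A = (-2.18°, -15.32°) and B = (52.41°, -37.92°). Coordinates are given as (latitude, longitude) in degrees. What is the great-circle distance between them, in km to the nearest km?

1753 km

With latitudes φ₁ = -2.180°, φ₂ = 52.410° and longitude difference Δλ = -22.600°:
cos c = sin φ₁ sin φ₂ + cos φ₁ cos φ₂ cos Δλ = (-0.0380)(0.7924) + (0.9993)(0.6100)(0.9232) = 0.53262,
so c = arccos(0.53262) = 1.00911 rad.
Distance = R·c = 1737.4 × 1.0091 ≈ 1753 km.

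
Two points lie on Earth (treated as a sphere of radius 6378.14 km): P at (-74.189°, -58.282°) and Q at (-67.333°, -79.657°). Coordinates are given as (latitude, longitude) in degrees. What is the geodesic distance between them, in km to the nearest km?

With latitudes φ₁ = -74.189°, φ₂ = -67.333° and longitude difference Δλ = -21.375°:
cos c = sin φ₁ sin φ₂ + cos φ₁ cos φ₂ cos Δλ = (-0.9622)(-0.9228) + (0.2725)(0.3854)(0.9312) = 0.98563,
so c = arccos(0.98563) = 0.16975 rad.
Distance = R·c = 6378.14 × 0.1698 ≈ 1083 km.

1083 km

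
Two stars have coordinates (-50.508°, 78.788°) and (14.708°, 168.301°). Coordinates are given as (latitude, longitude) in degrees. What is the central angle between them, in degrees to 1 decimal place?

101.0°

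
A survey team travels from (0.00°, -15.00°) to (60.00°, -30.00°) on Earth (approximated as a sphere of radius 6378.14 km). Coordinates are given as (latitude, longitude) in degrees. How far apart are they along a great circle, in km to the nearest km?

6804 km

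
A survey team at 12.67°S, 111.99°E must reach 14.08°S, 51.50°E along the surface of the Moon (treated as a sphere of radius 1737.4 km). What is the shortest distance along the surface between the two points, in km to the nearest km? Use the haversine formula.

In radians: φ₁ = -0.2211, φ₂ = -0.2457, Δλ = -60.490° = -1.0557 rad.
Haversine: a = sin²(Δφ/2) + cos φ₁ cos φ₂ sin²(Δλ/2) = 0.0002 + (0.9756)(0.9700)(0.2537) = 0.24025.
Central angle c = 2·arcsin(√a) = 1.02453 rad.
Distance = R·c = 1737.4 × 1.0245 ≈ 1780 km.

1780 km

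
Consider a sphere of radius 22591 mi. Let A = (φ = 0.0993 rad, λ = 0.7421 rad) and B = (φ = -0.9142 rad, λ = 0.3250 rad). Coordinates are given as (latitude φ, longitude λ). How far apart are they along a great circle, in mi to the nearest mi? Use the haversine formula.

With latitudes φ₁ = 5.689°, φ₂ = -52.380° and longitude difference Δλ = -23.898°:
Haversine: a = sin²(Δφ/2) + cos φ₁ cos φ₂ sin²(Δλ/2) = 0.2356 + (0.9951)(0.6104)(0.0429) = 0.26159.
Central angle c = 2·arcsin(√a) = 1.07376 rad.
Distance = R·c = 22591 × 1.0738 ≈ 24257 mi.

24257 mi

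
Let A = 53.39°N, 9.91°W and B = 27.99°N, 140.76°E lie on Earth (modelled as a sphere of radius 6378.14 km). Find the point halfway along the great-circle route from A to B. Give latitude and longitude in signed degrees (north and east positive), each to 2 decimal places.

The central angle between A and B is δ = 1.6533 rad.
With f = 0.5, the slerp weights are sin((1−f)δ)/sin δ = 0.7382 and sin(fδ)/sin δ = 0.7382.
Weighted sum of the unit vectors: (0.7382)·(0.5875,-0.1026,0.8027) + (0.7382)·(-0.6839,0.5586,0.4693) = (-0.0712, 0.3366, 0.9390).
Converting back: φ = atan2(z, √(x²+y²)) = 69.88°, λ = atan2(y, x) = 101.94°.

69.88°, 101.94°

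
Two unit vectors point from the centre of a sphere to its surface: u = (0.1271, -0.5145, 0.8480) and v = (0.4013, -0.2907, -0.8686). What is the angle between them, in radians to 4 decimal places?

u·v = -0.5360; |u| = 1.0000, |v| = 1.0000.
cos θ = (u·v)/(|u||v|) = -0.5360, so θ = 2.1365 rad.

2.1365 rad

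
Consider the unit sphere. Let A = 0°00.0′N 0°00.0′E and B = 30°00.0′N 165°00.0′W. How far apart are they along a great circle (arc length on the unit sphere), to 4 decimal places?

2.5617

With latitudes φ₁ = 0.000°, φ₂ = 30.000° and longitude difference Δλ = -165.000°:
cos c = sin φ₁ sin φ₂ + cos φ₁ cos φ₂ cos Δλ = (0.0000)(0.5000) + (1.0000)(0.8660)(-0.9659) = -0.83652,
so c = arccos(-0.83652) = 2.56169 rad.
On the unit sphere the arc length equals the central angle: 2.5617.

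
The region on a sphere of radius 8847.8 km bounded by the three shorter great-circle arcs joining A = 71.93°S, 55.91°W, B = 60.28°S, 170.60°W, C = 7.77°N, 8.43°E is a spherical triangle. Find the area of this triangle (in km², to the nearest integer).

Side lengths (central angles): a = 2.2250, b = 1.5662, c = 0.7053 rad; semiperimeter s = 2.2483.
By l'Huilier's theorem, tan(E/4) = √[tan(s/2) tan((s−a)/2) tan((s−b)/2) tan((s−c)/2)], giving spherical excess E = 0.3653 rad.
Area = E·R² = 0.3653 × (8847.8)² ≈ 28597842 km².

28597842 km²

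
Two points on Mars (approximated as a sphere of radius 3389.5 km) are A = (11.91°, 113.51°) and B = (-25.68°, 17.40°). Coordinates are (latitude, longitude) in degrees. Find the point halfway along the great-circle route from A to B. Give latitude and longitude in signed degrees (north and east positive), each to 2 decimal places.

The central angle between A and B is δ = 1.7551 rad.
With f = 0.5, the slerp weights are sin((1−f)δ)/sin δ = 0.7824 and sin(fδ)/sin δ = 0.7824.
Weighted sum of the unit vectors: (0.7824)·(-0.3903,0.8973,0.2064) + (0.7824)·(0.8600,0.2695,-0.4333) = (0.3675, 0.9129, -0.1776).
Converting back: φ = atan2(z, √(x²+y²)) = -10.23°, λ = atan2(y, x) = 68.07°.

-10.23°, 68.07°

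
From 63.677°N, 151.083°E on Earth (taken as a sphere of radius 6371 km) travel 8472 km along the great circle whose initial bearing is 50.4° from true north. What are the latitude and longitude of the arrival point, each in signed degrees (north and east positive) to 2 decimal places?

29.24°, -87.95°

Angular distance δ = d/R = 8472/6371 = 1.32978 rad; initial bearing θ = 0.8796 rad.
sin φ₂ = sin φ₁ cos δ + cos φ₁ sin δ cos θ = (0.8963)(0.2387) + (0.4434)(0.9711)(0.6374) = 0.4884, so φ₂ = 29.24°.
Δλ = atan2(sin θ sin δ cos φ₁, cos δ − sin φ₁ sin φ₂) = atan2(0.3318, -0.1991) = 120.965°.
λ₂ = 151.083° + 120.965° = 272.05° → -87.95° after wrapping to (−180°, 180°].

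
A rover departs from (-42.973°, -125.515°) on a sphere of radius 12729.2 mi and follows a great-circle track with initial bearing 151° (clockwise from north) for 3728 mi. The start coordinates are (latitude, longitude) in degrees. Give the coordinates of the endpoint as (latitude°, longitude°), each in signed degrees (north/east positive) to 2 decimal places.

-56.86°, -110.68°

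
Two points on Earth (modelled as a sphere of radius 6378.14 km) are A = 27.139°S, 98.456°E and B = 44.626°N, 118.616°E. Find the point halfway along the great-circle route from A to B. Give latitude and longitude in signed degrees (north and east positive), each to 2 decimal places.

The central angle between A and B is δ = 1.2931 rad.
With f = 0.5, the slerp weights are sin((1−f)δ)/sin δ = 0.6264 and sin(fδ)/sin δ = 0.6264.
Weighted sum of the unit vectors: (0.6264)·(-0.1309,0.8802,-0.4562) + (0.6264)·(-0.3409,0.6248,0.7025) = (-0.2955, 0.9428, 0.1543).
Converting back: φ = atan2(z, √(x²+y²)) = 8.88°, λ = atan2(y, x) = 107.40°.

8.88°, 107.40°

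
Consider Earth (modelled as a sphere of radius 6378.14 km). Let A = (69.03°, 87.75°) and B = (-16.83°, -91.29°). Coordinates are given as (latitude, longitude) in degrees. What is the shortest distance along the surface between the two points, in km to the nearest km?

In radians: φ₁ = 1.2048, φ₂ = -0.2937, Δλ = -179.040° = -3.1248 rad.
Haversine: a = sin²(Δφ/2) + cos φ₁ cos φ₂ sin²(Δλ/2) = 0.4639 + (0.3579)(0.9572)(0.9999) = 0.80643.
Central angle c = 2·arcsin(√a) = 2.23047 rad.
Distance = R·c = 6378.14 × 2.2305 ≈ 14226 km.

14226 km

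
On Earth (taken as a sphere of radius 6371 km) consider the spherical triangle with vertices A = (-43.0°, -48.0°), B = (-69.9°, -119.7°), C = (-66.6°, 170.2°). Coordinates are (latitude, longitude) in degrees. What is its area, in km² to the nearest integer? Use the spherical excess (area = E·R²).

Side lengths (central angles): a = 0.4316, b = 1.1618, c = 0.7679 rad; semiperimeter s = 1.1806.
By l'Huilier's theorem, tan(E/4) = √[tan(s/2) tan((s−a)/2) tan((s−b)/2) tan((s−c)/2)], giving spherical excess E = 0.0911 rad.
Area = E·R² = 0.0911 × (6371)² ≈ 3696197 km².

3696197 km²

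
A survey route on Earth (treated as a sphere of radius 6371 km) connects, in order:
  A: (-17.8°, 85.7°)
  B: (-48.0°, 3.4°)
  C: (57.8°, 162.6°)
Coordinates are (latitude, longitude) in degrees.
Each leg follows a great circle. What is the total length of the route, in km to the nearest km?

Leg A→B: central angle 1.2529 rad, distance 7982.4 km.
Leg B→C: central angle 2.8657 rad, distance 18257.1 km.
Total: 7982.4 + 18257.1 ≈ 26239 km.

26239 km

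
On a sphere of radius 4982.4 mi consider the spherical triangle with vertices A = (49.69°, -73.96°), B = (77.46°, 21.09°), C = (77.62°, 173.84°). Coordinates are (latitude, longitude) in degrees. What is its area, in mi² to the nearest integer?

Side lengths (central angles): a = 0.4225, b = 0.8060, c = 0.7495 rad; semiperimeter s = 0.9890.
By l'Huilier's theorem, tan(E/4) = √[tan(s/2) tan((s−a)/2) tan((s−b)/2) tan((s−c)/2)], giving spherical excess E = 0.1664 rad.
Area = E·R² = 0.1664 × (4982.4)² ≈ 4131195 mi².

4131195 mi²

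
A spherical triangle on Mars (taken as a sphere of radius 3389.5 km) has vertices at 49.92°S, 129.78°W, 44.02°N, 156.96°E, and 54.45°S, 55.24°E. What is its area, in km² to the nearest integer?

29640619 km²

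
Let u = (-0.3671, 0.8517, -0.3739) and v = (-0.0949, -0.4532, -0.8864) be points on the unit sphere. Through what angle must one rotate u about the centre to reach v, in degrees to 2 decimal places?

u·v = -0.0197; |u| = 1.0000, |v| = 1.0001.
cos θ = (u·v)/(|u||v|) = -0.0197, so θ = 91.13°.

91.13°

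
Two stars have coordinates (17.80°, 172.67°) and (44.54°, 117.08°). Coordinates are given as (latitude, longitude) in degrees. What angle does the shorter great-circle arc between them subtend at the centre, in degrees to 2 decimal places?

53.28°

Let φ₁ = 0.3107 rad, φ₂ = 0.7774 rad, and Δλ = -0.9702 rad.
Haversine: a = sin²(Δφ/2) + cos φ₁ cos φ₂ sin²(Δλ/2) = 0.0535 + (0.9521)(0.7128)(0.2174) = 0.20104.
Central angle c = 2·arcsin(√a) = 0.92989 rad.
So the angular separation is 53.28°.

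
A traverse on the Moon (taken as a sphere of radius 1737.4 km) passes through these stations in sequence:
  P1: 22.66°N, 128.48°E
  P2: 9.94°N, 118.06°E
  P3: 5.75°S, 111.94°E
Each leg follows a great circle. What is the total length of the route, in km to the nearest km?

Leg P1→P2: central angle 0.2821 rad, distance 490.2 km.
Leg P2→P3: central angle 0.2938 rad, distance 510.4 km.
Total: 490.2 + 510.4 ≈ 1001 km.

1001 km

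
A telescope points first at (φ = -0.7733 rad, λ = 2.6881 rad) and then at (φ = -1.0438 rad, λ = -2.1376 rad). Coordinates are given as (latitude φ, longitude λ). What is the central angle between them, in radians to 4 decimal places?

0.8705 rad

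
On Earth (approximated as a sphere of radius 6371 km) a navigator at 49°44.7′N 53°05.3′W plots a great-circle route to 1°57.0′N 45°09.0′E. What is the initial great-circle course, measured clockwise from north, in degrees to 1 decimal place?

82.4°

With φ₁ = 0.8682, φ₂ = 0.0340, Δλ = 1.7146 rad, the forward-azimuth formula gives
θ = atan2( sin Δλ cos φ₂ , cos φ₁ sin φ₂ − sin φ₁ cos φ₂ cos Δλ ) = atan2(0.9891, 0.1313) = 82.44°.
So the initial bearing is 82.4°.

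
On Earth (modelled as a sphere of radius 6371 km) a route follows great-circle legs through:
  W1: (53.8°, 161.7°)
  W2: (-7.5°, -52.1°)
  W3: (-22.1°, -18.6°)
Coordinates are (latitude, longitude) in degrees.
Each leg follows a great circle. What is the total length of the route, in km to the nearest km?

17980 km

Leg W1→W2: central angle 2.2042 rad, distance 14043.1 km.
Leg W2→W3: central angle 0.6179 rad, distance 3936.4 km.
Total: 14043.1 + 3936.4 ≈ 17980 km.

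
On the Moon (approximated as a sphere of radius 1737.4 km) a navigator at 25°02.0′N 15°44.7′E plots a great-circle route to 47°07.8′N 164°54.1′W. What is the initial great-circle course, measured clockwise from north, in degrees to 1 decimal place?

Δλ = 179.353° = 3.1303 rad.
y = sin Δλ · cos φ₂ = (0.0113)(0.6803) = 0.0077
x = cos φ₁ sin φ₂ − sin φ₁ cos φ₂ cos Δλ = (0.9061)(0.7329) − (0.4231)(0.6803)(-0.9999) = 0.9519
θ = atan2(y, x) = 0.46°, so the bearing is 0.5°.

0.5°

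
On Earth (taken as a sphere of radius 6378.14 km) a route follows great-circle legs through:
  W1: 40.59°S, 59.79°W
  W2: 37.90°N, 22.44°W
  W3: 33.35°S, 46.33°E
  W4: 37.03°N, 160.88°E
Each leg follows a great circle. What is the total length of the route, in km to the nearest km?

Leg W1→W2: central angle 1.4941 rad, distance 9529.3 km.
Leg W2→W3: central angle 1.6700 rad, distance 10651.4 km.
Leg W3→W4: central angle 2.2245 rad, distance 14188.3 km.
Total: 9529.3 + 10651.4 + 14188.3 ≈ 34369 km.

34369 km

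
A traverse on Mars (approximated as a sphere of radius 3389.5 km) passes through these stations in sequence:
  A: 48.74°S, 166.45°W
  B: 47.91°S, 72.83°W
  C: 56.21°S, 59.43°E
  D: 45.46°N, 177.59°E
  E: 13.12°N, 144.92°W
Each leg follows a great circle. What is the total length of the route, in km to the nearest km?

Leg A→B: central angle 1.0123 rad, distance 3431.1 km.
Leg B→C: central angle 1.1960 rad, distance 4054.0 km.
Leg C→D: central angle 2.4598 rad, distance 8337.6 km.
Leg D→E: central angle 0.7901 rad, distance 2677.9 km.
Total: 3431.1 + 4054.0 + 8337.6 + 2677.9 ≈ 18501 km.

18501 km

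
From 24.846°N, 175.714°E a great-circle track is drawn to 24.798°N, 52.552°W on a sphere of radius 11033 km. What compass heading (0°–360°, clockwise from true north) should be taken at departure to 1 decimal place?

With φ₁ = 0.4336, φ₂ = 0.4328, Δλ = 2.2992 rad, the forward-azimuth formula gives
θ = atan2( sin Δλ cos φ₂ , cos φ₁ sin φ₂ − sin φ₁ cos φ₂ cos Δλ ) = atan2(0.6774, 0.6345) = 46.87°.
So the initial bearing is 46.9°.

46.9°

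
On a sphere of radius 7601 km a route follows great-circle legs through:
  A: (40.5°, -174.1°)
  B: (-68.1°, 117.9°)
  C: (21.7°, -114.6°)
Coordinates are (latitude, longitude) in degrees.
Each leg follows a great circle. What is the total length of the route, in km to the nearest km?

32290 km

Leg A→B: central angle 2.0902 rad, distance 15887.4 km.
Leg B→C: central angle 2.1580 rad, distance 16402.9 km.
Total: 15887.4 + 16402.9 ≈ 32290 km.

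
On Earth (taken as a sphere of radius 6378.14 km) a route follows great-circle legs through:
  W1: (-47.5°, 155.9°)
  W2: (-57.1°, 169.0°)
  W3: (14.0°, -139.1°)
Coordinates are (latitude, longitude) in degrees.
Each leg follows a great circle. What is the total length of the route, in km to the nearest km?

Leg W1→W2: central angle 0.2175 rad, distance 1387.1 km.
Leg W2→W3: central angle 1.4484 rad, distance 9238.2 km.
Total: 1387.1 + 9238.2 ≈ 10625 km.

10625 km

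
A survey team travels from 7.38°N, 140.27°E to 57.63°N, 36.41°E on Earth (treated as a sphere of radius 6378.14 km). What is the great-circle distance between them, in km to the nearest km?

With latitudes φ₁ = 7.380°, φ₂ = 57.630° and longitude difference Δλ = -103.860°:
cos c = sin φ₁ sin φ₂ + cos φ₁ cos φ₂ cos Δλ = (0.1284)(0.8446) + (0.9917)(0.5354)(-0.2396) = -0.01870,
so c = arccos(-0.01870) = 1.58950 rad.
Distance = R·c = 6378.14 × 1.5895 ≈ 10138 km.

10138 km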